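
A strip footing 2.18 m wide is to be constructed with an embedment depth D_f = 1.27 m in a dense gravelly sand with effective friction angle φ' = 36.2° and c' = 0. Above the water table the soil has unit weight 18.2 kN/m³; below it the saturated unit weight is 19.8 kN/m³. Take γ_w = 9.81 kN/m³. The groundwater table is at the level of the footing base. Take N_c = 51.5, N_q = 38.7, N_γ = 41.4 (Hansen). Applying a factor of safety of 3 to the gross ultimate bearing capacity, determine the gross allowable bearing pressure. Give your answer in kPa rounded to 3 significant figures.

q_all ≈ 448 kPa

Overburden at base level: q = 18.2 × 1.27 = 23.114 kPa.
Below the base the soil is submerged, so the ½γBN_γ term uses γ' = 19.8 − 9.81 = 9.99 kN/m³.
Surcharge term q·N_q = 23.114 × 38.7 = 894.51 kPa; self-weight term 0.5·γ·B·N_γ = 0.5 × 9.99 × 2.18 × 41.4 = 450.81 kPa.
q_ult = 894.51 + 450.81 = 1345.3 kPa.
q_all = q_ult / FS = 1345.3 / 3 = 448.44 kPa.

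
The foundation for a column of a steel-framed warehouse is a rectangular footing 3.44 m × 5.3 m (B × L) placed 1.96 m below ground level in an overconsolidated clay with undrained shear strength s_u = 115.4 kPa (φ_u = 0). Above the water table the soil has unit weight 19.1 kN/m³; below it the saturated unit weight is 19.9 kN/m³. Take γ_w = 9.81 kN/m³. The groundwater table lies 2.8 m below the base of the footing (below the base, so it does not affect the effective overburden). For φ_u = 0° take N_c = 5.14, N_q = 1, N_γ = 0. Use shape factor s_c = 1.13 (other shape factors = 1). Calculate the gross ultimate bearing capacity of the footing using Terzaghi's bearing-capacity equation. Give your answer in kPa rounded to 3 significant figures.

q = γ·D_f = 19.1 × 1.96 = 37.436 kPa.
c·N_c·s_c = 115.4 × 5.14 × 1.13 = 670.27 kPa
q·N_q = 37.436 × 1 = 37.436 kPa
q_ult = 670.27 + 37.436 = 707.7 kPa.

q_ult ≈ 708 kPa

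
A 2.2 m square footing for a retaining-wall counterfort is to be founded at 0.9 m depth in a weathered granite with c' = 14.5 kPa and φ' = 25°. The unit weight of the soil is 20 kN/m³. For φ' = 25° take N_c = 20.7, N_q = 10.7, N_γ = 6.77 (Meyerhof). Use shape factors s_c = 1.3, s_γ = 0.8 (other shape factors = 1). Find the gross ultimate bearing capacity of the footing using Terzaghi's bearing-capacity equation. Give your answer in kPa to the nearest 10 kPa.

q = γ·D_f = 20 × 0.9 = 18 kPa.
c·N_c·s_c = 14.5 × 20.7 × 1.3 = 390.19 kPa
q·N_q = 18 × 10.7 = 192.6 kPa
0.5·γ·B·N_γ·s_γ = 0.5 × 20 × 2.2 × 6.77 × 0.8 = 119.15 kPa
q_ult = 390.19 + 192.6 + 119.15 = 701.95 kPa.

q_ult ≈ 700 kPa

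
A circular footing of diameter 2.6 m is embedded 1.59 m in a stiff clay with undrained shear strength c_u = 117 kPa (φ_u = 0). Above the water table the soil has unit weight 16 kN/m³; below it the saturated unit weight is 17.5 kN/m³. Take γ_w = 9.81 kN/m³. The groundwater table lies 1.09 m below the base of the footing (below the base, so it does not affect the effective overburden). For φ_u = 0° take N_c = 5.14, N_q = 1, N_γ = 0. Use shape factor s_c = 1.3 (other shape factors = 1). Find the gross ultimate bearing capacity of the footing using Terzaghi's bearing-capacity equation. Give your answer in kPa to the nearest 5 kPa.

q_ult ≈ 805 kPa

Effective surcharge at the founding depth q = γ·D_f = 16 × 1.59 = 25.44 kPa.
q_ult = c·N_c·s_c + q·N_q
     = 117 × 5.14 × 1.3 + 25.44 × 1
     = 781.79 + 25.44 = 807.23 kPa.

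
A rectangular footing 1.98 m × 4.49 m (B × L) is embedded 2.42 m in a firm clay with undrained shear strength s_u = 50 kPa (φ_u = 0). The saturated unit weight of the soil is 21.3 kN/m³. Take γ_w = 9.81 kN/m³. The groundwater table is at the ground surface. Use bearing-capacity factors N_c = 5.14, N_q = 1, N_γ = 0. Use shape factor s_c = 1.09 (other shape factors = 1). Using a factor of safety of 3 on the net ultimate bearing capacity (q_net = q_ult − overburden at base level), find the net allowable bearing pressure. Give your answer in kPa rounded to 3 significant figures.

q_all(net) ≈ 93.4 kPa

With the water table at the surface the whole profile is submerged: γ' = 21.3 − 9.81 = 11.49 kN/m³, so q = γ'·D_f = 27.806 kPa.
q_ult = c·N_c·s_c + q·N_q
     = 50 × 5.14 × 1.09 + 27.806 × 1
     = 280.13 + 27.806 = 307.94 kPa.
q_net = 307.94 − 27.806 = 280.13 kPa.
q_all(net) = 280.13 / 3 = 93.377 kPa.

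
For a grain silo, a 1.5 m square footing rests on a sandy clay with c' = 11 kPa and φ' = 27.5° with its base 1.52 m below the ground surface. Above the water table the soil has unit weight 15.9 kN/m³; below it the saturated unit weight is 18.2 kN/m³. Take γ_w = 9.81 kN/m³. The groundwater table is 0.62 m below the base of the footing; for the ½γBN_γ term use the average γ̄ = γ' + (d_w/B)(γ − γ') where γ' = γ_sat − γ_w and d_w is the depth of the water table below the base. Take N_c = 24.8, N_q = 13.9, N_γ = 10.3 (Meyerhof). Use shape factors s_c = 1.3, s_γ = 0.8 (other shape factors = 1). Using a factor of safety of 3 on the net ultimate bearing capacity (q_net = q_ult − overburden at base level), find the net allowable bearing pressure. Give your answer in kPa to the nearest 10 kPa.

Effective surcharge at the founding depth q = γ·D_f = 15.9 × 1.52 = 24.168 kPa.
With d_w = 0.62 m < B, γ̄ = 8.39 + (0.62/1.5) × (15.9 − 8.39) = 11.494 kN/m³.
q_ult = c·N_c·s_c + q·N_q + 0.5·γ·B·N_γ·s_γ
     = 11 × 24.8 × 1.3 + 24.168 × 13.9 + 0.5 × 11.494 × 1.5 × 10.3 × 0.8
     = 354.64 + 335.94 + 71.034 = 761.61 kPa.
q_net = 761.61 − 24.168 = 737.44 kPa.
q_all(net) = 737.44 / 3 = 245.81 kPa.

q_all(net) ≈ 250 kPa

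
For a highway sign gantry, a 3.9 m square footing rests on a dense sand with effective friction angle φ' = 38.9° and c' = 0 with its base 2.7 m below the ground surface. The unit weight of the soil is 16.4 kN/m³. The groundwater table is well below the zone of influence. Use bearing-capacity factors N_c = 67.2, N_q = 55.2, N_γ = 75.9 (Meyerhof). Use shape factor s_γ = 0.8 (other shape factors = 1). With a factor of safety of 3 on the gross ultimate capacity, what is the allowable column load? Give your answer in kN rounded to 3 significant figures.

P_all ≈ 22200 kN

Overburden at base level: q = 16.4 × 2.7 = 44.28 kPa.
Surcharge term q·N_q = 44.28 × 55.2 = 2444.3 kPa; self-weight term 0.5·γ·B·N_γ·s_γ = 0.5 × 16.4 × 3.9 × 75.9 × 0.8 = 1941.8 kPa.
q_ult = 2444.3 + 1941.8 = 4386.1 kPa.
Gross allowable pressure q_all = 4386.1 / 3 = 1462 kPa.
Footing area = 15.21 m², so allowable column load = 1462 × 15.21 = 22237 kN.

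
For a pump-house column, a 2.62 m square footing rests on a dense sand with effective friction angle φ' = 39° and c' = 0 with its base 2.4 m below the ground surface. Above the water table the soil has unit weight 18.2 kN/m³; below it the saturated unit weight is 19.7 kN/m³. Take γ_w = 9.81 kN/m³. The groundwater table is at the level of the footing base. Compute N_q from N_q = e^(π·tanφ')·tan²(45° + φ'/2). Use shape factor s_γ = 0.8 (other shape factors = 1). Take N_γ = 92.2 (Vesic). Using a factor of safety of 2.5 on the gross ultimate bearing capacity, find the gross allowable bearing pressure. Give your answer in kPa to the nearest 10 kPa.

N_q = e^(π·tan39°)·tan²(64.5°) = 55.96.
q = γ·D_f = 18.2 × 2.4 = 43.68 kPa.
For the ½γBN_γ term take γ' = 19.7 − 9.81 = 9.89 kN/m³ (soil below base is submerged).
q·N_q = 43.68 × 55.957 = 2444.2 kPa
0.5·γ·B·N_γ·s_γ = 0.5 × 9.89 × 2.62 × 92.2 × 0.8 = 955.63 kPa
q_ult = 2444.2 + 955.63 = 3399.8 kPa.
q_all = 3399.8 / 2.5 = 1359.9 kPa.

q_all ≈ 1360 kPa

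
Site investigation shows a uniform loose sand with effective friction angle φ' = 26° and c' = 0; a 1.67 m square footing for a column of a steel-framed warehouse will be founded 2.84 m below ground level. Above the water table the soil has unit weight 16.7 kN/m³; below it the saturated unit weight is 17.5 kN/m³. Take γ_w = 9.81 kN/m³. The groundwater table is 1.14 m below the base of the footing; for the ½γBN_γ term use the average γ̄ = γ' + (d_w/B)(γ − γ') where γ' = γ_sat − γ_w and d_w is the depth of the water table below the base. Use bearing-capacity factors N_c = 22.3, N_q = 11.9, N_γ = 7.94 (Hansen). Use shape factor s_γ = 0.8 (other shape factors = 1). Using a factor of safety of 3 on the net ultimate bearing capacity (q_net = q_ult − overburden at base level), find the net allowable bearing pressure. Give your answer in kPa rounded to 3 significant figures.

q_all(net) ≈ 197 kPa

Effective surcharge at the founding depth q = γ·D_f = 16.7 × 2.84 = 47.428 kPa.
With d_w = 1.14 m < B, γ̄ = 7.69 + (1.14/1.67) × (16.7 − 7.69) = 13.841 kN/m³.
q_ult = q·N_q + 0.5·γ·B·N_γ·s_γ
     = 47.428 × 11.9 + 0.5 × 13.841 × 1.67 × 7.94 × 0.8
     = 564.39 + 73.409 = 637.8 kPa.
q_net = 637.8 − 47.428 = 590.37 kPa.
q_all(net) = 590.37 / 3 = 196.79 kPa.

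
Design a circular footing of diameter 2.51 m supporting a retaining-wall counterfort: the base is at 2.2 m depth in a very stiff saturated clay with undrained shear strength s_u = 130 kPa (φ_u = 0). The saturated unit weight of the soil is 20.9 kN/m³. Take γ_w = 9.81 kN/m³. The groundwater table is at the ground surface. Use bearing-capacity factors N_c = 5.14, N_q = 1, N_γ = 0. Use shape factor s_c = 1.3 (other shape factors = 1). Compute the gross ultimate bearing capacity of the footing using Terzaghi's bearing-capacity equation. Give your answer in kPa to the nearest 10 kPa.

q_ult ≈ 890 kPa

γ' = 20.9 − 9.81 = 11.09 kN/m³ (submerged throughout). q = 11.09 × 2.2 = 24.398 kPa.
c·N_c·s_c = 130 × 5.14 × 1.3 = 868.66 kPa
q·N_q = 24.398 × 1 = 24.398 kPa
q_ult = 868.66 + 24.398 = 893.06 kPa.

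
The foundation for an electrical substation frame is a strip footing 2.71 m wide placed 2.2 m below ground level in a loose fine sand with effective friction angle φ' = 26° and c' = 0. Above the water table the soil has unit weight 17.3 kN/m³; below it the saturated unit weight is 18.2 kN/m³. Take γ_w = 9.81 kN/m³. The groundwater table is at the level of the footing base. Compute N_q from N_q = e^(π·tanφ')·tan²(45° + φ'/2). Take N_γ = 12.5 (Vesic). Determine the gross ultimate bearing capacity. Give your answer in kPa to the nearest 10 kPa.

q_ult ≈ 590 kPa

tan26° = 0.4877, so N_q = e^(π×0.4877)·tan²(58°) = 4.629 × 2.561 = 11.85.
Effective surcharge at the founding depth q = γ·D_f = 17.3 × 2.2 = 38.06 kPa.
The water table coincides with the base, so in the self-weight term γ → γ' = 8.39 kN/m³.
q_ult = q·N_q + 0.5·γ·B·N_γ
     = 38.06 × 11.854 + 0.5 × 8.39 × 2.71 × 12.5
     = 451.17 + 142.11 = 593.28 kPa.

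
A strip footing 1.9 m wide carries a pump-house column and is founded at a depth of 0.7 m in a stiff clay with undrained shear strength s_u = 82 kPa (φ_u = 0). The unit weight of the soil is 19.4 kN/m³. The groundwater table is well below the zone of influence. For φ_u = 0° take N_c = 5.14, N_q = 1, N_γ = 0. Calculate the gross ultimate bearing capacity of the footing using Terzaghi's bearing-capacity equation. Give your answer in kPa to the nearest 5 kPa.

q_ult ≈ 435 kPa

Overburden at base level: q = 19.4 × 0.7 = 13.58 kPa.
Cohesion term c·N_c = 82 × 5.14 = 421.48 kPa; surcharge term q·N_q = 13.58 × 1 = 13.58 kPa.
q_ult = 421.48 + 13.58 = 435.06 kPa.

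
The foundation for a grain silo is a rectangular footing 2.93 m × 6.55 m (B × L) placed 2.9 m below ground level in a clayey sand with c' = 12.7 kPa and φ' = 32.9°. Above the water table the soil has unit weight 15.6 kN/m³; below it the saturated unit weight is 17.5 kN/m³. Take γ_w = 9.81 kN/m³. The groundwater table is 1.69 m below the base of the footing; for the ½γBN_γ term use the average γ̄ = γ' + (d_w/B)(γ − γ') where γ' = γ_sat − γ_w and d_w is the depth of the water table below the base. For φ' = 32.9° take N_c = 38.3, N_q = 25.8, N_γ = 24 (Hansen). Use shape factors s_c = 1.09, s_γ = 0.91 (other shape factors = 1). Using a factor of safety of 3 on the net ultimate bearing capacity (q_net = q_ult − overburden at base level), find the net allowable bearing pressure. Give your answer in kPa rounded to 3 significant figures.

q = γ·D_f = 15.6 × 2.9 = 45.24 kPa.
γ' = 7.69 kN/m³; averaging over the depth B below the base, γ̄ = γ' + (d_w/B)(γ − γ') = 12.252 kN/m³.
c·N_c·s_c = 12.7 × 38.3 × 1.09 = 530.19 kPa
q·N_q = 45.24 × 25.8 = 1167.2 kPa
0.5·γ·B·N_γ·s_γ = 0.5 × 12.252 × 2.93 × 24 × 0.91 = 392.02 kPa
q_ult = 530.19 + 1167.2 + 392.02 = 2089.4 kPa.
q_net = 2089.4 − 45.24 = 2044.2 kPa.
q_all(net) = 2044.2 / 3 = 681.39 kPa.

q_all(net) ≈ 681 kPa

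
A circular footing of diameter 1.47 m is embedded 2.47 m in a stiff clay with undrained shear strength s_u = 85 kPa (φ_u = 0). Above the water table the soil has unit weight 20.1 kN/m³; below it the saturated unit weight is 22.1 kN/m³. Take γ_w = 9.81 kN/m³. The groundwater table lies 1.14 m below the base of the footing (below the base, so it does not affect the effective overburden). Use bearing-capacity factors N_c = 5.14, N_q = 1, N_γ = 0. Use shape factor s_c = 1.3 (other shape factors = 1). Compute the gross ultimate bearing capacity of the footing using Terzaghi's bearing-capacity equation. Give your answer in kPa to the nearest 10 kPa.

q_ult ≈ 620 kPa

Overburden at base level: q = 20.1 × 2.47 = 49.647 kPa.
Cohesion term c·N_c·s_c = 85 × 5.14 × 1.3 = 567.97 kPa; surcharge term q·N_q = 49.647 × 1 = 49.647 kPa.
q_ult = 567.97 + 49.647 = 617.62 kPa.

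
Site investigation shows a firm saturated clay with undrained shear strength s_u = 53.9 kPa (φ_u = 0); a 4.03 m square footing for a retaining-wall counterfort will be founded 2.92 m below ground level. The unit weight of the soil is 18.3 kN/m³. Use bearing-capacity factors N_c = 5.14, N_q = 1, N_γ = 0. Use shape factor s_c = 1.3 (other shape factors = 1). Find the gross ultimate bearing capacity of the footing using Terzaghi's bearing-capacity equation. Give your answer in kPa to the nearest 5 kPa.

Effective surcharge at the founding depth q = γ·D_f = 18.3 × 2.92 = 53.436 kPa.
q_ult = c·N_c·s_c + q·N_q
     = 53.9 × 5.14 × 1.3 + 53.436 × 1
     = 360.16 + 53.436 = 413.6 kPa.

q_ult ≈ 415 kPa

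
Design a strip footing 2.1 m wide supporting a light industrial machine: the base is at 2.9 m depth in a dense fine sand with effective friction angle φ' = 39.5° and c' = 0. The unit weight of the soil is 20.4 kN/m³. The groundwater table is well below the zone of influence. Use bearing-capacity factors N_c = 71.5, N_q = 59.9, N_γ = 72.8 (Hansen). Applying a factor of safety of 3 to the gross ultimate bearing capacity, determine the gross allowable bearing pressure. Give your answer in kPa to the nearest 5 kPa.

Effective surcharge at the founding depth q = γ·D_f = 20.4 × 2.9 = 59.16 kPa.
q_ult = q·N_q + 0.5·γ·B·N_γ
     = 59.16 × 59.9 + 0.5 × 20.4 × 2.1 × 72.8
     = 3543.7 + 1559.4 = 5103.1 kPa.
q_all = q_ult / FS = 5103.1 / 3 = 1701 kPa.

q_all ≈ 1700 kPa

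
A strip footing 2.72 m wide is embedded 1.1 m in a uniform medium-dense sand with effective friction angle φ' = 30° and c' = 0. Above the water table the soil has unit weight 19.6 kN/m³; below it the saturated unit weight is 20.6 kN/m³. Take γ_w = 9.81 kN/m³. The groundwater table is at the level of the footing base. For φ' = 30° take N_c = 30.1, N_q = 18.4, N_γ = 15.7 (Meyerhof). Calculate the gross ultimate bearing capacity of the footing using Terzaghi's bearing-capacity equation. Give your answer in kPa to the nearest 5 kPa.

q_ult ≈ 625 kPa

Overburden at base level: q = 19.6 × 1.1 = 21.56 kPa.
Below the base the soil is submerged, so the ½γBN_γ term uses γ' = 20.6 − 9.81 = 10.79 kN/m³.
Surcharge term q·N_q = 21.56 × 18.4 = 396.7 kPa; self-weight term 0.5·γ·B·N_γ = 0.5 × 10.79 × 2.72 × 15.7 = 230.39 kPa.
q_ult = 396.7 + 230.39 = 627.09 kPa.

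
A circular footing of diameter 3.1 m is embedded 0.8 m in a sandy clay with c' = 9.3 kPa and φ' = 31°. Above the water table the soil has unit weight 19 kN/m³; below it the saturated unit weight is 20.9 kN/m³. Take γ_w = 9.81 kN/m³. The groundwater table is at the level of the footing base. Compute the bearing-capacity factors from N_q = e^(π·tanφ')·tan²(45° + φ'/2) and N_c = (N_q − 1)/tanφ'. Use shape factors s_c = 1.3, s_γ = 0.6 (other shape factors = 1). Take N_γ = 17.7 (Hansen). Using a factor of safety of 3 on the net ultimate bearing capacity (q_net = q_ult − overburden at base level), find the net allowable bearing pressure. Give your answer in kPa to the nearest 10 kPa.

N_q = e^(π·tan31°)·tan²(60.5°) = 20.63; N_c = (N_q − 1)/tanφ' = 32.67.
Effective surcharge at the founding depth q = γ·D_f = 19 × 0.8 = 15.2 kPa.
The water table coincides with the base, so in the self-weight term γ → γ' = 11.09 kN/m³.
q_ult = c·N_c·s_c + q·N_q + 0.5·γ·B·N_γ·s_γ
     = 9.3 × 32.671 × 1.3 + 15.2 × 20.631 + 0.5 × 11.09 × 3.1 × 17.7 × 0.6
     = 394.99 + 313.59 + 182.55 = 891.13 kPa.
q_net = 891.13 − 15.2 = 875.93 kPa.
q_all(net) = 875.93 / 3 = 291.98 kPa.

q_all(net) ≈ 290 kPa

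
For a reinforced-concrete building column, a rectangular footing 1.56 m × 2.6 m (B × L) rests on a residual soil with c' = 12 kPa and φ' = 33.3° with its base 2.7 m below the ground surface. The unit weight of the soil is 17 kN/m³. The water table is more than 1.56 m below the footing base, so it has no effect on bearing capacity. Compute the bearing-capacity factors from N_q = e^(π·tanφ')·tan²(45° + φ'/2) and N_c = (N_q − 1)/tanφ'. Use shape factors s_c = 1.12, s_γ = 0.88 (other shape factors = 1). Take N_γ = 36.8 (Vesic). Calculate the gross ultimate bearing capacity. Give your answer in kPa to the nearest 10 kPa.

tan33.3° = 0.6569, so N_q = e^(π×0.6569)·tan²(61.65°) = 7.875 × 3.435 = 27.05.
N_c = (27.05 − 1)/tan33.3° = 39.65.
Effective surcharge at the founding depth q = γ·D_f = 17 × 2.7 = 45.9 kPa.
q_ult = c·N_c·s_c + q·N_q + 0.5·γ·B·N_γ·s_γ
     = 12 × 39.654 × 1.12 + 45.9 × 27.048 + 0.5 × 17 × 1.56 × 36.8 × 0.88
     = 532.95 + 1241.5 + 429.41 = 2203.9 kPa.

q_ult ≈ 2200 kPa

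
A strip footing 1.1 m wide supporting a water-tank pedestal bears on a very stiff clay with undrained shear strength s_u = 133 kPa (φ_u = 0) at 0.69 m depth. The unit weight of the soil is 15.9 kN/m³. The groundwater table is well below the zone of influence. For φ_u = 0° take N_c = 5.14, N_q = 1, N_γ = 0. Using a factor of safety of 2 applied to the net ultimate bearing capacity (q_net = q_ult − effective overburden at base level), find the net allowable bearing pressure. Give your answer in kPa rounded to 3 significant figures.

Overburden at base level: q = 15.9 × 0.69 = 10.971 kPa.
Cohesion term c·N_c = 133 × 5.14 = 683.62 kPa; surcharge term q·N_q = 10.971 × 1 = 10.971 kPa.
q_ult = 683.62 + 10.971 = 694.59 kPa.
Net ultimate: q_net = 694.59 − 10.971 = 683.62 kPa.
q_all(net) = 683.62 / 2 = 341.81 kPa.

q_all(net) ≈ 342 kPa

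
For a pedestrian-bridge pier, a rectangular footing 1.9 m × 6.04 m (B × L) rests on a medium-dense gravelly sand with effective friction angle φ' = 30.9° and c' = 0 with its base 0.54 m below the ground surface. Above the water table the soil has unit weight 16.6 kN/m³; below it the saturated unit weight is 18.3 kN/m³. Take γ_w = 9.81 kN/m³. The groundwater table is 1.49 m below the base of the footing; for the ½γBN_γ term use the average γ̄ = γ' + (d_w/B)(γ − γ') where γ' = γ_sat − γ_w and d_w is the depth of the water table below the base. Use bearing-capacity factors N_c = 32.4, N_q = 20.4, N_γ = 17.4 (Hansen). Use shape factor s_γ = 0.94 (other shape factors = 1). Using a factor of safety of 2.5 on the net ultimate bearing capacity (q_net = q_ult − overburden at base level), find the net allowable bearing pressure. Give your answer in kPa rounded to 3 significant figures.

q_all(net) ≈ 162 kPa

Effective surcharge at the founding depth q = γ·D_f = 16.6 × 0.54 = 8.964 kPa.
With d_w = 1.49 m < B, γ̄ = 8.49 + (1.49/1.9) × (16.6 − 8.49) = 14.85 kN/m³.
q_ult = q·N_q + 0.5·γ·B·N_γ·s_γ
     = 8.964 × 20.4 + 0.5 × 14.85 × 1.9 × 17.4 × 0.94
     = 182.87 + 230.74 = 413.61 kPa.
q_net = 413.61 − 8.964 = 404.64 kPa.
q_all(net) = 404.64 / 2.5 = 161.86 kPa.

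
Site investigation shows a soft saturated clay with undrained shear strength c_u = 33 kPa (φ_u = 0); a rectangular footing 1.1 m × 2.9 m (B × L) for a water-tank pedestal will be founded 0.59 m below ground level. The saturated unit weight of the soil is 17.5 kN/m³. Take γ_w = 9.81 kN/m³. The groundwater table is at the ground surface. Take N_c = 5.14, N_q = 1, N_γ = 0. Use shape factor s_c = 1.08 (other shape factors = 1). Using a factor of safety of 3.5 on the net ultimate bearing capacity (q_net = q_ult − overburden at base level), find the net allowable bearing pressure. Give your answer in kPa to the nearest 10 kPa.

q_all(net) ≈ 50 kPa

Water table at ground surface, so effective unit weight γ' = 17.5 − 9.81 = 7.69 kN/m³ is used throughout; overburden q = 7.69 × 0.59 = 4.5371 kPa.
Cohesion term c·N_c·s_c = 33 × 5.14 × 1.08 = 183.19 kPa; surcharge term q·N_q = 4.5371 × 1 = 4.5371 kPa.
q_ult = 183.19 + 4.5371 = 187.73 kPa.
q_net = 187.73 − 4.5371 = 183.19 kPa.
q_all(net) = 183.19 / 3.5 = 52.34 kPa.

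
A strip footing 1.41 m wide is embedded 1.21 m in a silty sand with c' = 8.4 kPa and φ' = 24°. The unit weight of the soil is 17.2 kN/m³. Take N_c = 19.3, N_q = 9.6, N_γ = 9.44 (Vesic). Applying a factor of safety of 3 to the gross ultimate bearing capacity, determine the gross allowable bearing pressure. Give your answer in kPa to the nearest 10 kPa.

Overburden at base level: q = 17.2 × 1.21 = 20.812 kPa.
Cohesion term c·N_c = 8.4 × 19.3 = 162.12 kPa; surcharge term q·N_q = 20.812 × 9.6 = 199.8 kPa; self-weight term 0.5·γ·B·N_γ = 0.5 × 17.2 × 1.41 × 9.44 = 114.47 kPa.
q_ult = 162.12 + 199.8 + 114.47 = 476.38 kPa.
q_all = q_ult / FS = 476.38 / 3 = 158.79 kPa.

q_all ≈ 160 kPa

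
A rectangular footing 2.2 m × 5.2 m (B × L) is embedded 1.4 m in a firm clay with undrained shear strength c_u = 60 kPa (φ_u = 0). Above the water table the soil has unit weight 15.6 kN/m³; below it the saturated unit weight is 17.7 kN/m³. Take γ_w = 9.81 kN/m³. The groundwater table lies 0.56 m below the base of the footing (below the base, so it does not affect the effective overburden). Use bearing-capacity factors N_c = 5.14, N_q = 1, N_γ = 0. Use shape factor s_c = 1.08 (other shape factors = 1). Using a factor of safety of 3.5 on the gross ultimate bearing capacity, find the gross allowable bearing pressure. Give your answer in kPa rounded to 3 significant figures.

q_all ≈ 101 kPa

q = γ·D_f = 15.6 × 1.4 = 21.84 kPa.
c·N_c·s_c = 60 × 5.14 × 1.08 = 333.07 kPa
q·N_q = 21.84 × 1 = 21.84 kPa
q_ult = 333.07 + 21.84 = 354.91 kPa.
q_all = 354.91 / 3.5 = 101.4 kPa.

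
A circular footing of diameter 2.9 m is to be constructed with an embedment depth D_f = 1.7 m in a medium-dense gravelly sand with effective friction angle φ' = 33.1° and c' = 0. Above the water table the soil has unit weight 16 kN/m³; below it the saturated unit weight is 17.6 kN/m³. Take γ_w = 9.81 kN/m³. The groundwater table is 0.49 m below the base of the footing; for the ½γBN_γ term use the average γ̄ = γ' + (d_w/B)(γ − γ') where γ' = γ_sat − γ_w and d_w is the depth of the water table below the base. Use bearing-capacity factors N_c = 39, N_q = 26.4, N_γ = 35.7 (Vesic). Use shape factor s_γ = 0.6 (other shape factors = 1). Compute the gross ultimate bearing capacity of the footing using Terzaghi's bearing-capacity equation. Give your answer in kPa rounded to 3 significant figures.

q_ult ≈ 1000 kPa

Overburden at base level: q = 16 × 1.7 = 27.2 kPa.
The water table is 0.49 m below the base (< B = 2.9 m), so the ½γBN_γ term uses γ̄ = γ' + (d_w/B)(γ − γ') = 7.79 + (0.49/2.9)(16 − 7.79) = 9.1772 kN/m³.
Surcharge term q·N_q = 27.2 × 26.4 = 718.08 kPa; self-weight term 0.5·γ·B·N_γ·s_γ = 0.5 × 9.1772 × 2.9 × 35.7 × 0.6 = 285.03 kPa.
q_ult = 718.08 + 285.03 = 1003.1 kPa.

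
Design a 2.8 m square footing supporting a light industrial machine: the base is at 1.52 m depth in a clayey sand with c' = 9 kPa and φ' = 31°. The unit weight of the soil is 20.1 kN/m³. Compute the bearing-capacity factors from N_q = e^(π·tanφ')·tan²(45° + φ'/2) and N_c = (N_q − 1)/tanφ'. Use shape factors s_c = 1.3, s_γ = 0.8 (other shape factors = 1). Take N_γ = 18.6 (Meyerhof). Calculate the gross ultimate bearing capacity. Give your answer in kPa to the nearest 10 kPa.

tan31° = 0.6009, so N_q = e^(π×0.6009)·tan²(60.5°) = 6.604 × 3.124 = 20.63.
N_c = (20.63 − 1)/tan31° = 32.67.
Overburden at base level: q = 20.1 × 1.52 = 30.552 kPa.
Cohesion term c·N_c·s_c = 9 × 32.671 × 1.3 = 382.25 kPa; surcharge term q·N_q = 30.552 × 20.631 = 630.31 kPa; self-weight term 0.5·γ·B·N_γ·s_γ = 0.5 × 20.1 × 2.8 × 18.6 × 0.8 = 418.72 kPa.
q_ult = 382.25 + 630.31 + 418.72 = 1431.3 kPa.

q_ult ≈ 1430 kPa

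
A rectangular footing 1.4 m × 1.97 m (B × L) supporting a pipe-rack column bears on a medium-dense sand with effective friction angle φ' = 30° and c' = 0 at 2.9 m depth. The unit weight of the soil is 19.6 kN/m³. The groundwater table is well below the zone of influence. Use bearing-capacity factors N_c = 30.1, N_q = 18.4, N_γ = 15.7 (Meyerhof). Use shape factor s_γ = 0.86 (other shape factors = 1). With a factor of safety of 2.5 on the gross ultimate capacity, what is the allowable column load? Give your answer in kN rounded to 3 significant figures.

P_all ≈ 1360 kN

q = γ·D_f = 19.6 × 2.9 = 56.84 kPa.
q·N_q = 56.84 × 18.4 = 1045.9 kPa
0.5·γ·B·N_γ·s_γ = 0.5 × 19.6 × 1.4 × 15.7 × 0.86 = 185.25 kPa
q_ult = 1045.9 + 185.25 = 1231.1 kPa.
Gross allowable pressure q_all = 1231.1 / 2.5 = 492.44 kPa.
Footing area = 2.758 m², so allowable column load = 492.44 × 2.758 = 1358.2 kN.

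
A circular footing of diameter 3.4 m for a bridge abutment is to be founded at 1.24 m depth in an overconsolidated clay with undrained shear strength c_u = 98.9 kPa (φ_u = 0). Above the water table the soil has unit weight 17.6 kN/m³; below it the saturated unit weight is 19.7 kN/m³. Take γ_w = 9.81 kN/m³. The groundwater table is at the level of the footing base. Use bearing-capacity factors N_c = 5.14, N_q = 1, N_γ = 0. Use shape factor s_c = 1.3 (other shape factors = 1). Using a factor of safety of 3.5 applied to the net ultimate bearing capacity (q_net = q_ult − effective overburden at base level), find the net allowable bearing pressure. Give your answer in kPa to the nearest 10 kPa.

q_all(net) ≈ 190 kPa

q = γ·D_f = 17.6 × 1.24 = 21.824 kPa.
c·N_c·s_c = 98.9 × 5.14 × 1.3 = 660.85 kPa
q·N_q = 21.824 × 1 = 21.824 kPa
q_ult = 660.85 + 21.824 = 682.67 kPa.
Net ultimate: q_net = 682.67 − 21.824 = 660.85 kPa.
q_all(net) = 660.85 / 3.5 = 188.81 kPa.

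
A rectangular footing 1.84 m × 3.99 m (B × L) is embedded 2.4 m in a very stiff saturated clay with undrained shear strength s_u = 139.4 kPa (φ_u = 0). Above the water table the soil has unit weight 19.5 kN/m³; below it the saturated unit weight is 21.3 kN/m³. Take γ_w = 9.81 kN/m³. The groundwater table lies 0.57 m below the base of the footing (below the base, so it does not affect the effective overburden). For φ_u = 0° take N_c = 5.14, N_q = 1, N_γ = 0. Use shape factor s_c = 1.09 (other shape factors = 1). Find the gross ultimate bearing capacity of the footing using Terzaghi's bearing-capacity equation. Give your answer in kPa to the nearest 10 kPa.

q = γ·D_f = 19.5 × 2.4 = 46.8 kPa.
c·N_c·s_c = 139.4 × 5.14 × 1.09 = 781 kPa
q·N_q = 46.8 × 1 = 46.8 kPa
q_ult = 781 + 46.8 = 827.8 kPa.

q_ult ≈ 830 kPa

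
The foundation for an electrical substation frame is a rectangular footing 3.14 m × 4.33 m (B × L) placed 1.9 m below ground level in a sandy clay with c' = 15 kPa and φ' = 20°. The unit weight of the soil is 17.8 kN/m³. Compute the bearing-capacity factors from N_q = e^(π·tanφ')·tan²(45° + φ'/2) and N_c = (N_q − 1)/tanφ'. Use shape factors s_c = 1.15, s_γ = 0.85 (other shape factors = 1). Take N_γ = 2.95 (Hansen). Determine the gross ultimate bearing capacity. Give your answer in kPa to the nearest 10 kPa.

q_ult ≈ 540 kPa

tan20° = 0.364, so N_q = e^(π×0.364)·tan²(55°) = 3.138 × 2.04 = 6.4.
N_c = (6.4 − 1)/tan20° = 14.83.
q = γ·D_f = 17.8 × 1.9 = 33.82 kPa.
c·N_c·s_c = 15 × 14.835 × 1.15 = 255.9 kPa
q·N_q = 33.82 × 6.3994 = 216.43 kPa
0.5·γ·B·N_γ·s_γ = 0.5 × 17.8 × 3.14 × 2.95 × 0.85 = 70.075 kPa
q_ult = 255.9 + 216.43 + 70.075 = 542.4 kPa.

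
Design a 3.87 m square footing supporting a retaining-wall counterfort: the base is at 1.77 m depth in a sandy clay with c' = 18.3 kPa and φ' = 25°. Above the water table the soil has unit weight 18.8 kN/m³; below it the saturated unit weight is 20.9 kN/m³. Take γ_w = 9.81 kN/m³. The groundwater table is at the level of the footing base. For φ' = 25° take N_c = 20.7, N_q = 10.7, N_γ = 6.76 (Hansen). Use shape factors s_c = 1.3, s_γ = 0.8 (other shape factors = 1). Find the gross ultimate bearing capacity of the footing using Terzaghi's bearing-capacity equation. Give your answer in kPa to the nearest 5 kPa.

q_ult ≈ 965 kPa

q = γ·D_f = 18.8 × 1.77 = 33.276 kPa.
For the ½γBN_γ term take γ' = 20.9 − 9.81 = 11.09 kN/m³ (soil below base is submerged).
c·N_c·s_c = 18.3 × 20.7 × 1.3 = 492.45 kPa
q·N_q = 33.276 × 10.7 = 356.05 kPa
0.5·γ·B·N_γ·s_γ = 0.5 × 11.09 × 3.87 × 6.76 × 0.8 = 116.05 kPa
q_ult = 492.45 + 356.05 + 116.05 = 964.56 kPa.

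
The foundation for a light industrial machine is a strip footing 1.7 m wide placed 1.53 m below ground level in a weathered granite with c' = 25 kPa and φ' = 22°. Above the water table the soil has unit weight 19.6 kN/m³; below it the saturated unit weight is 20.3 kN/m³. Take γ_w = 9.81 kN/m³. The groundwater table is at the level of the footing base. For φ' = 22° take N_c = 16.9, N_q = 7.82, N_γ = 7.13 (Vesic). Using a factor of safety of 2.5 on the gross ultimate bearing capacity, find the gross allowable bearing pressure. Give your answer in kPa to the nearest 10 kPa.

q = γ·D_f = 19.6 × 1.53 = 29.988 kPa.
For the ½γBN_γ term take γ' = 20.3 − 9.81 = 10.49 kN/m³ (soil below base is submerged).
c·N_c = 25 × 16.9 = 422.5 kPa
q·N_q = 29.988 × 7.82 = 234.51 kPa
0.5·γ·B·N_γ = 0.5 × 10.49 × 1.7 × 7.13 = 63.575 kPa
q_ult = 422.5 + 234.51 + 63.575 = 720.58 kPa.
q_all = 720.58 / 2.5 = 288.23 kPa.

q_all ≈ 290 kPa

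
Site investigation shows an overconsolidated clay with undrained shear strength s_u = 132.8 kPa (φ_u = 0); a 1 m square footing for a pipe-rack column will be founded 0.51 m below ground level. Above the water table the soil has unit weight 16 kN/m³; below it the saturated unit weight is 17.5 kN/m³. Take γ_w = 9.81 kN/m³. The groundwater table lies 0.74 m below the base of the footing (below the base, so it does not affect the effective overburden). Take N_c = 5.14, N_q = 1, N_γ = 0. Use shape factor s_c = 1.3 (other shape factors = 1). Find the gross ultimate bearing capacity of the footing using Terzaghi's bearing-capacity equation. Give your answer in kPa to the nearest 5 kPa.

q_ult ≈ 895 kPa

q = γ·D_f = 16 × 0.51 = 8.16 kPa.
c·N_c·s_c = 132.8 × 5.14 × 1.3 = 887.37 kPa
q·N_q = 8.16 × 1 = 8.16 kPa
q_ult = 887.37 + 8.16 = 895.53 kPa.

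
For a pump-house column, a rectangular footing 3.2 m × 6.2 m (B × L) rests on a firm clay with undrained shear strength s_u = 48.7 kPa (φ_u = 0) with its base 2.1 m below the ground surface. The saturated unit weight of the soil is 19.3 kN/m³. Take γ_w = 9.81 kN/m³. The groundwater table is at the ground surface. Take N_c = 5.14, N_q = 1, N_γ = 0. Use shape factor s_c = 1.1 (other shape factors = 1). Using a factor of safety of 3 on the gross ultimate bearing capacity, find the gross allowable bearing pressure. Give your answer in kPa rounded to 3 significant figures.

q_all ≈ 98.4 kPa

Water table at ground surface, so effective unit weight γ' = 19.3 − 9.81 = 9.49 kN/m³ is used throughout; overburden q = 9.49 × 2.1 = 19.929 kPa.
Cohesion term c·N_c·s_c = 48.7 × 5.14 × 1.1 = 275.35 kPa; surcharge term q·N_q = 19.929 × 1 = 19.929 kPa.
q_ult = 275.35 + 19.929 = 295.28 kPa.
q_all = 295.28 / 3 = 98.426 kPa.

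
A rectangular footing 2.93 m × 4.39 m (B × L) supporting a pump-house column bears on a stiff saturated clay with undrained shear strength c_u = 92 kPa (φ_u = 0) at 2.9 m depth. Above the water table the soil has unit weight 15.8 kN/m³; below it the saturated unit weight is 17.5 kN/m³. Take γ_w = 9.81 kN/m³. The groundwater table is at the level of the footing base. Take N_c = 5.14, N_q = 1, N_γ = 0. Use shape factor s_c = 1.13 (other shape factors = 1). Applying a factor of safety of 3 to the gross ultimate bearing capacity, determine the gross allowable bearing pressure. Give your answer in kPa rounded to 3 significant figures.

Effective surcharge at the founding depth q = γ·D_f = 15.8 × 2.9 = 45.82 kPa.
q_ult = c·N_c·s_c + q·N_q
     = 92 × 5.14 × 1.13 + 45.82 × 1
     = 534.35 + 45.82 = 580.17 kPa.
q_all = q_ult / FS = 580.17 / 3 = 193.39 kPa.

q_all ≈ 193 kPa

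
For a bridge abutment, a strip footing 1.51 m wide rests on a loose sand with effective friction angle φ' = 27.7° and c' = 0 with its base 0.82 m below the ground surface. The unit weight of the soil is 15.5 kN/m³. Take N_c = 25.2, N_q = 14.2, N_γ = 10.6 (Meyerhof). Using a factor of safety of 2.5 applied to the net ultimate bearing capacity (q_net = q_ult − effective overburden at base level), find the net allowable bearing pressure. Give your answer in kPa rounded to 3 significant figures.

q_all(net) ≈ 117 kPa

Effective surcharge at the founding depth q = γ·D_f = 15.5 × 0.82 = 12.71 kPa.
q_ult = q·N_q + 0.5·γ·B·N_γ
     = 12.71 × 14.2 + 0.5 × 15.5 × 1.51 × 10.6
     = 180.48 + 124.05 = 304.53 kPa.
Net ultimate: q_net = 304.53 − 12.71 = 291.82 kPa.
q_all(net) = 291.82 / 2.5 = 116.73 kPa.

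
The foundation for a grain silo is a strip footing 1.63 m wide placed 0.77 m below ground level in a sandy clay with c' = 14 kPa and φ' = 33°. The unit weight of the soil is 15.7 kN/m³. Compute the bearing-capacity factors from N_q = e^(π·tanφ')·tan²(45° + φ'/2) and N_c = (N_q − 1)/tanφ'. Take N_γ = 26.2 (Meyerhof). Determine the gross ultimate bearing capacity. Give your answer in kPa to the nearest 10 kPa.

q_ult ≈ 1190 kPa

tan33° = 0.6494, so N_q = e^(π×0.6494)·tan²(61.5°) = 7.692 × 3.392 = 26.09.
N_c = (26.09 − 1)/tan33° = 38.64.
Effective surcharge at the founding depth q = γ·D_f = 15.7 × 0.77 = 12.089 kPa.
q_ult = c·N_c + q·N_q + 0.5·γ·B·N_γ
     = 14 × 38.638 + 12.089 × 26.092 + 0.5 × 15.7 × 1.63 × 26.2
     = 540.94 + 315.43 + 335.24 = 1191.6 kPa.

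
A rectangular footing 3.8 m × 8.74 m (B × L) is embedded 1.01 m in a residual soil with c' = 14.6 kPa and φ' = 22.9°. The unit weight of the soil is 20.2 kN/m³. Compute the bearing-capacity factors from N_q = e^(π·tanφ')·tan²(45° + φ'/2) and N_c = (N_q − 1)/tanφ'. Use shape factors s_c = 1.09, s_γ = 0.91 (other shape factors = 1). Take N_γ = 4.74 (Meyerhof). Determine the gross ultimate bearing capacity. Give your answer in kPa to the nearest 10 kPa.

q_ult ≈ 630 kPa

tan22.9° = 0.4224, so N_q = e^(π×0.4224)·tan²(56.45°) = 3.77 × 2.274 = 8.57.
N_c = (8.57 − 1)/tan22.9° = 17.93.
q = γ·D_f = 20.2 × 1.01 = 20.402 kPa.
c·N_c·s_c = 14.6 × 17.927 × 1.09 = 285.3 kPa
q·N_q = 20.402 × 8.5728 = 174.9 kPa
0.5·γ·B·N_γ·s_γ = 0.5 × 20.2 × 3.8 × 4.74 × 0.91 = 165.55 kPa
q_ult = 285.3 + 174.9 + 165.55 = 625.75 kPa.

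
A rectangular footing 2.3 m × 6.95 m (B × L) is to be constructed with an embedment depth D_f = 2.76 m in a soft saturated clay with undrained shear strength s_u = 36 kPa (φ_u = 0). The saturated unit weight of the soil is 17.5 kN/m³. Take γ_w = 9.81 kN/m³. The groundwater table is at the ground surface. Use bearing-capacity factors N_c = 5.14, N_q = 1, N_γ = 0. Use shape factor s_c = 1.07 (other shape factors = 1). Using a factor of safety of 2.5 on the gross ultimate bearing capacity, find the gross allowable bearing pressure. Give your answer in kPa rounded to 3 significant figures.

With the water table at the surface the whole profile is submerged: γ' = 17.5 − 9.81 = 7.69 kN/m³, so q = γ'·D_f = 21.224 kPa.
q_ult = c·N_c·s_c + q·N_q
     = 36 × 5.14 × 1.07 + 21.224 × 1
     = 197.99 + 21.224 = 219.22 kPa.
q_all = 219.22 / 2.5 = 87.687 kPa.

q_all ≈ 87.7 kPa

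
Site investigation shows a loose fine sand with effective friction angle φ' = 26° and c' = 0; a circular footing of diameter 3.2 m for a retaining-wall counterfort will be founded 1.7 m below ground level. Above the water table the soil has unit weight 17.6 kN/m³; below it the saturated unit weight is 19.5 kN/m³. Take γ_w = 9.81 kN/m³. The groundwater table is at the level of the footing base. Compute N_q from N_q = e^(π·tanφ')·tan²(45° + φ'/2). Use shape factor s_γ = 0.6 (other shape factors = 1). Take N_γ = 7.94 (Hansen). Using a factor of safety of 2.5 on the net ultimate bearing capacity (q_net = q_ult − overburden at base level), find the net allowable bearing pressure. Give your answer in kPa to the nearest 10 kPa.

N_q = e^(π·tan26°)·tan²(58°) = 11.85.
Effective surcharge at the founding depth q = γ·D_f = 17.6 × 1.7 = 29.92 kPa.
The water table coincides with the base, so in the self-weight term γ → γ' = 9.69 kN/m³.
q_ult = q·N_q + 0.5·γ·B·N_γ·s_γ
     = 29.92 × 11.854 + 0.5 × 9.69 × 3.2 × 7.94 × 0.6
     = 354.68 + 73.861 = 428.54 kPa.
q_net = 428.54 − 29.92 = 398.62 kPa.
q_all(net) = 398.62 / 2.5 = 159.45 kPa.

q_all(net) ≈ 160 kPa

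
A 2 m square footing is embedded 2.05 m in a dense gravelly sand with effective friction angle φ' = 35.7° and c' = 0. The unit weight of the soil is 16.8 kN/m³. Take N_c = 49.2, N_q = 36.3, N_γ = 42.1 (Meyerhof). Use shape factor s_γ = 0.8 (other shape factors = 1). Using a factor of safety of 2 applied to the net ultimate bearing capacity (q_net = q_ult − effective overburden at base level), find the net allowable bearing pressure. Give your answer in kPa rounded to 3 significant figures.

Overburden at base level: q = 16.8 × 2.05 = 34.44 kPa.
Surcharge term q·N_q = 34.44 × 36.3 = 1250.2 kPa; self-weight term 0.5·γ·B·N_γ·s_γ = 0.5 × 16.8 × 2 × 42.1 × 0.8 = 565.82 kPa.
q_ult = 1250.2 + 565.82 = 1816 kPa.
Net ultimate: q_net = 1816 − 34.44 = 1781.6 kPa.
q_all(net) = 1781.6 / 2 = 890.78 kPa.

q_all(net) ≈ 891 kPa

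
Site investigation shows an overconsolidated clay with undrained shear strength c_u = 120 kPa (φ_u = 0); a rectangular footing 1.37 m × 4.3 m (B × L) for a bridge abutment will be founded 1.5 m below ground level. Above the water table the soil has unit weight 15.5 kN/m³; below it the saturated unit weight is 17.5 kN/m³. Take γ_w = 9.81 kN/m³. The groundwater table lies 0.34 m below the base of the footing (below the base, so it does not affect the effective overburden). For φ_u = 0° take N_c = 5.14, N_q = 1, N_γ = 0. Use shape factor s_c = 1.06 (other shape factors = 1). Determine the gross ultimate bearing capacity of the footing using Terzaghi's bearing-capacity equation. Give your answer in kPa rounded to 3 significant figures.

Overburden at base level: q = 15.5 × 1.5 = 23.25 kPa.
Cohesion term c·N_c·s_c = 120 × 5.14 × 1.06 = 653.81 kPa; surcharge term q·N_q = 23.25 × 1 = 23.25 kPa.
q_ult = 653.81 + 23.25 = 677.06 kPa.

q_ult ≈ 677 kPa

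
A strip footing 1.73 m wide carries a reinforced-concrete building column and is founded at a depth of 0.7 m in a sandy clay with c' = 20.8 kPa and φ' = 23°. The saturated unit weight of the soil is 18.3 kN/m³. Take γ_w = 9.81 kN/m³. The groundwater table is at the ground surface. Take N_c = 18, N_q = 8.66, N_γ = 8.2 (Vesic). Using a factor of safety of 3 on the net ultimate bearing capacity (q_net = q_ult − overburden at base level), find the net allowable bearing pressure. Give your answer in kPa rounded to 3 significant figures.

q_all(net) ≈ 160 kPa

With the water table at the surface the whole profile is submerged: γ' = 18.3 − 9.81 = 8.49 kN/m³, so q = γ'·D_f = 5.943 kPa; the same γ' applies in the ½γBN_γ term.
q_ult = c·N_c + q·N_q + 0.5·γ·B·N_γ
     = 20.8 × 18 + 5.943 × 8.66 + 0.5 × 8.49 × 1.73 × 8.2
     = 374.4 + 51.466 + 60.22 = 486.09 kPa.
q_net = 486.09 − 5.943 = 480.14 kPa.
q_all(net) = 480.14 / 3 = 160.05 kPa.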